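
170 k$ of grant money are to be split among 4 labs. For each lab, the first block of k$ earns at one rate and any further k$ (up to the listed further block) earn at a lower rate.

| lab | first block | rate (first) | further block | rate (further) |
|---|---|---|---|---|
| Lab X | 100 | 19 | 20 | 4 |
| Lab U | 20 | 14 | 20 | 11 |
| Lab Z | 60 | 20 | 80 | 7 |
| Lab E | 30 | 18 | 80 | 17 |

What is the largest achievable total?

3280

Treat each block as its own option and order by rate: Lab Z/tier1 20 > Lab X/tier1 19 > Lab E/tier1 18 > Lab E/tier2 17 > Lab U/tier1 14 > Lab U/tier2 11 > Lab Z/tier2 7 > Lab X/tier2 4.
Fill Lab Z tier1 block (60 at 20) ; 110 left.
Lab X/tier1 (19): +100 ; 10 left.
10 remain; put them into Lab E tier1 at 18.
Total = 20×60 + 19×100 + 18×10 = 3280.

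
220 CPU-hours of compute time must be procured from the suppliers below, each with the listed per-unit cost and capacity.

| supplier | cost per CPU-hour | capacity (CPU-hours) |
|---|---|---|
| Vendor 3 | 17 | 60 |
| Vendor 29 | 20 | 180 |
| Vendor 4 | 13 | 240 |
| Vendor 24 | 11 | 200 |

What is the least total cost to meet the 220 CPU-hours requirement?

2460

Fill from the cheapest supplier first.
Vendor 24 at 11: take all 200 CPU-hours ; 20 still needed.
Vendor 4 (13): take the remaining 20 ; done.
Vendor 3, Vendor 29: unused.
Cost = 200×11 + 20×13 = 2460.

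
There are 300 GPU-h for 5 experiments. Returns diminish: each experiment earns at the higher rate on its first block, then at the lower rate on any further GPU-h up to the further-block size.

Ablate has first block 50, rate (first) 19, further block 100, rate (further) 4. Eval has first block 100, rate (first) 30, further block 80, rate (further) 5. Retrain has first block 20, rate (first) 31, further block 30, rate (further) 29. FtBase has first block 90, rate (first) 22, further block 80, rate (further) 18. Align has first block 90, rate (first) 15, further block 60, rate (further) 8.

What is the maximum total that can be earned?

7600

Rank every tier by rate: Retrain/first 31 > Eval/first 30 > Retrain/second 29 > FtBase/first 22 > Ablate/first 19 > FtBase/second 18 > Align/first 15 > Align/second 8 > Eval/second 5 > Ablate/second 4.
Retrain/first (31): +20 → 280 left.
Fill Eval first block (100 at 30) → 180 left.
Retrain second at 29: fill all 30 → 150 left.
Fill FtBase first block (90 at 22) → 60 left.
Fill Ablate first block (50 at 19) → 10 left.
10 remain; put them into FtBase second at 18.
Total = 31×20 + 30×100 + 29×30 + 22×90 + 19×50 + 18×10 = 7600.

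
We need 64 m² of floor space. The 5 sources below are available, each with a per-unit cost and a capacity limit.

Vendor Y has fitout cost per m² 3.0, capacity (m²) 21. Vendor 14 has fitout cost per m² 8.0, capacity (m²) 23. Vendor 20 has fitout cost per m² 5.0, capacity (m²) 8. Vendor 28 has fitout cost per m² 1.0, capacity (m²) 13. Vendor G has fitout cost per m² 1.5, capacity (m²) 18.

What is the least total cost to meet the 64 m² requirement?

Fill from the cheapest source first.
Vendor 28 (1.0): use full 13 → 51 m² to go.
Vendor G at 1.5: take all 18 m² → 33 still needed.
Take 21 from Vendor Y at 3.0 → need 12 more.
Vendor 20 (5.0): use full 8 → 4 m² to go.
Vendor 14 (8.0): take the remaining 4 → done.
Cost = 13×1.0 + 18×1.5 + 21×3.0 + 8×5.0 + 4×8.0 = 175.

175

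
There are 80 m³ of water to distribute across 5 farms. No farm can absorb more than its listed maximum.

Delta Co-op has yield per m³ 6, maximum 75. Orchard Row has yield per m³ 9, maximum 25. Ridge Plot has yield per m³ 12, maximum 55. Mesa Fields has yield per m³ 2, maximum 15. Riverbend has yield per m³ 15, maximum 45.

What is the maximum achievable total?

Highest yield per m³ first: Riverbend 15 > Ridge Plot 12 > Orchard Row 9 > Delta Co-op 6 > Mesa Fields 2.
Give Riverbend 45 to hit its cap of 45 ; 35 left.
Ridge Plot has room for 55 but only 35 remain, so it gets 35.
Total = 12×35 + 15×45 = 1095.

1095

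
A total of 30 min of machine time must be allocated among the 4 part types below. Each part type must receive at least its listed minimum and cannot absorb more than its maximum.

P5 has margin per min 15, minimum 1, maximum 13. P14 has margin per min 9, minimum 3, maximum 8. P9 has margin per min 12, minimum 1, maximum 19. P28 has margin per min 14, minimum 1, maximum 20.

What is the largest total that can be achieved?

Meeting every minimum uses 1+3+1+1 = 6 min, leaving 24.
Highest margin per min first: P5 15 > P28 14 > P9 12 > P14 9.
P5: +12 to 13 (cap) ; 12 left.
Only 12 left; P28 takes them to reach 13.
Total = 15×13 + 9×3 + 12×1 + 14×13 = 416.

416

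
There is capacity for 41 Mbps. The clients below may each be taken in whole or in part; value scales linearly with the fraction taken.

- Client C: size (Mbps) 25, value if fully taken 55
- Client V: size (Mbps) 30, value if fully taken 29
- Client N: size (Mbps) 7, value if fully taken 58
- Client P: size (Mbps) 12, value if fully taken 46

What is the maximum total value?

152.4

Best value per unit of size first: Client N 58/7≈8.29, Client P 46/12≈3.83, Client C 55/25≈2.2, Client V 29/30≈0.967.
Take all of Client N (7 Mbps, value 58) — 34 Mbps left.
All 12 Mbps of Client P fit (value 46) — 22 remain.
Only 22 Mbps remain; take 22/25 of Client C for value 55×22/25 = 48.4.
Total value = 152.4.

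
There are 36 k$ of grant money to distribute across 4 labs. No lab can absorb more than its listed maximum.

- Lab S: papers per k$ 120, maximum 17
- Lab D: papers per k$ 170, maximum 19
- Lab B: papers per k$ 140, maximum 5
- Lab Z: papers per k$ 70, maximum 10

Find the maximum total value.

5370

Order the labs by papers per k$: Lab D 170 > Lab B 140 > Lab S 120 > Lab Z 70.
Lab D takes 19 to reach its cap of 19 → 17 left.
Lab B: +5 to 5 (cap) → 12 left.
Lab S: +12 (room for 17) → 12. Pool exhausted.
Total = 120×12 + 170×19 + 140×5 = 5370.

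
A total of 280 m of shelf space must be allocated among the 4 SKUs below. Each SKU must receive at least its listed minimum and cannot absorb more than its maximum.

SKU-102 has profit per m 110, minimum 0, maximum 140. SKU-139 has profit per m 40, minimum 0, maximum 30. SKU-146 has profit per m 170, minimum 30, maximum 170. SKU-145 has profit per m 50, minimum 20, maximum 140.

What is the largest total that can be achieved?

39800

Meeting every minimum uses 0+0+30+20 = 50 m, leaving 230.
Highest profit per m first: SKU-146 170 > SKU-102 110 > SKU-145 50 > SKU-139 40.
SKU-146: +140 to 170 (cap) — 90 left.
SKU-102 has room for 140 more but only 90 remain, so it gets 90.
Total = 110×90 + 170×170 + 50×20 = 39800.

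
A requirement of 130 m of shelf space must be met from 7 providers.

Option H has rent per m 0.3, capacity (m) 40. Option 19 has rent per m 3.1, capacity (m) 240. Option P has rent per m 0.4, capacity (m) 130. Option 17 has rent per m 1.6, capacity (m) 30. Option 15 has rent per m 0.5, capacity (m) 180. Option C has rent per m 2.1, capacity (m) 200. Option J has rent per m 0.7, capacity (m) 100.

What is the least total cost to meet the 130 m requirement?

48

Use providers in increasing cost order.
Take 40 from Option H at 0.3 → need 90 more.
Take 90 from Option P at 0.4 to finish.
Option 15, Option J, Option 17, Option C, Option 19: unused.
Cost = 40×0.3 + 90×0.4 = 48.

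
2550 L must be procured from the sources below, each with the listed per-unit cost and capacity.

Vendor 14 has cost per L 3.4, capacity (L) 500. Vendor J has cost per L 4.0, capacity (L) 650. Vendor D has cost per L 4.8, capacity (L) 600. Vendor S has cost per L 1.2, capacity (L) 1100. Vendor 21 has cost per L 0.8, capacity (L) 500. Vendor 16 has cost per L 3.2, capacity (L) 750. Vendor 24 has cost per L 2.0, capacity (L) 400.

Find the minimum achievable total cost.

4280

Fill from the cheapest source first.
Vendor 21 (0.8): use full 500 → 2050 L to go.
Vendor S at 1.2: take all 1100 L → 950 still needed.
Take 400 from Vendor 24 at 2.0 → need 550 more.
Vendor 16 at 3.2: take 550 of its 750 → requirement met.
Vendor 14, Vendor J, Vendor D: unused.
Cost = 500×0.8 + 1100×1.2 + 400×2.0 + 550×3.2 = 4280.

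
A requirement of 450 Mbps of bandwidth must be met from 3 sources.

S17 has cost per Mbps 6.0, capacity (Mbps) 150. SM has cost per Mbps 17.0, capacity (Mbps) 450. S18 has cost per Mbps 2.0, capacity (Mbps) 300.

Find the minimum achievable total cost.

1500

Use sources in increasing cost order.
Take 300 from S18 at 2.0 → need 150 more.
S17 at 6.0: take all 150 Mbps → 0 still needed.
SM: unused.
Cost = 300×2.0 + 150×6.0 = 1500.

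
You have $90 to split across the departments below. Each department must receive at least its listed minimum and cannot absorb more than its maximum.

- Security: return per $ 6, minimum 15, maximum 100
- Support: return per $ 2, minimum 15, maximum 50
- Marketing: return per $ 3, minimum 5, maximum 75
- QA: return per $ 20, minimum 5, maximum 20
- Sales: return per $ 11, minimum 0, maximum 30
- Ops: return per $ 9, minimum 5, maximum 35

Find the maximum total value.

910

Meeting every minimum uses 15+15+5+5+0+5 = 45 $, leaving 45.
Order the departments by return per $: QA 20 > Sales 11 > Ops 9 > Security 6 > Marketing 3 > Support 2.
Give QA 15 more to hit its cap of 20 — 30 left.
Sales: +30 to 30 (cap) — 0 left.
Total = 6×15 + 2×15 + 3×5 + 20×20 + 11×30 + 9×5 = 910.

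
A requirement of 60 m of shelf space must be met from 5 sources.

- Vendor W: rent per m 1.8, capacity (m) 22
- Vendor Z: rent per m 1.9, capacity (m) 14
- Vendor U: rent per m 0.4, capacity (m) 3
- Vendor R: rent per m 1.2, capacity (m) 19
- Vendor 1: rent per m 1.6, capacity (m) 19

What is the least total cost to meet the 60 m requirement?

88.6

Cheapest first:
Take 3 from Vendor U at 0.4 — need 57 more.
Vendor R (1.2): use full 19 — 38 m to go.
Take 19 from Vendor 1 at 1.6 — need 19 more.
Take 19 from Vendor W at 1.8 to finish.
Vendor Z: unused.
Cost = 3×0.4 + 19×1.2 + 19×1.6 + 19×1.8 = 88.6.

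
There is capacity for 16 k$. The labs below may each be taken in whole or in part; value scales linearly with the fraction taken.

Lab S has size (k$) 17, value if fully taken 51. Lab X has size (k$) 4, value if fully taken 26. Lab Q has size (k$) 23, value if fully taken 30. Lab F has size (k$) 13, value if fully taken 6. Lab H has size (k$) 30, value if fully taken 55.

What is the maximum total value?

Best value per unit of size first: Lab X 26/4≈6.5, Lab S 51/17≈3, Lab H 55/30≈1.83, Lab Q 30/23≈1.3, Lab F 6/13≈0.462.
Lab X: take in full, 4 k$ for value 26 ; 12 left.
12 k$ left: a 12/17 share of Lab S gives 51×12/17 = 36.
Total value = 62.

62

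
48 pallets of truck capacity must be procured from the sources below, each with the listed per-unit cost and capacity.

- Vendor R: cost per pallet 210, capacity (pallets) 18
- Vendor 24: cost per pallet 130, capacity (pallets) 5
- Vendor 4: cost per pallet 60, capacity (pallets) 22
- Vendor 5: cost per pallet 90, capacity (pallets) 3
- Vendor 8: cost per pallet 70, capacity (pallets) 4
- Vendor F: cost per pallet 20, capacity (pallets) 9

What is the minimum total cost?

Use sources in increasing cost order.
Take 9 from Vendor F at 20 → need 39 more.
Take 22 from Vendor 4 at 60 → need 17 more.
Vendor 8 (70): use full 4 → 13 pallets to go.
Vendor 5 at 90: take all 3 pallets → 10 still needed.
Vendor 24 (130): use full 5 → 5 pallets to go.
Vendor R at 210: take 5 of its 18 → requirement met.
Cost = 9×20 + 22×60 + 4×70 + 3×90 + 5×130 + 5×210 = 3750.

3750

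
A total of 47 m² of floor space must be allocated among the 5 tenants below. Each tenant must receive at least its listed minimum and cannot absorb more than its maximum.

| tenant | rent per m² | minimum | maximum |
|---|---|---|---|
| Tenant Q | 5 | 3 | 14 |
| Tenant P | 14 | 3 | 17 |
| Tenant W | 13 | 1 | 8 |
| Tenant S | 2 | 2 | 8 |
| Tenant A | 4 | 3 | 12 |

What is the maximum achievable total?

440

Meeting every minimum uses 3+3+1+2+3 = 12 m², leaving 35.
Order the tenants by rent per m²: Tenant P 14 > Tenant W 13 > Tenant Q 5 > Tenant A 4 > Tenant S 2.
Tenant P takes 14 more to reach its cap of 17 → 21 left.
Give Tenant W 7 more to hit its cap of 8 → 14 left.
Tenant Q: +11 to 14 (cap) → 3 left.
Only 3 left; Tenant A takes them to reach 6.
Total = 5×14 + 14×17 + 13×8 + 2×2 + 4×6 = 440.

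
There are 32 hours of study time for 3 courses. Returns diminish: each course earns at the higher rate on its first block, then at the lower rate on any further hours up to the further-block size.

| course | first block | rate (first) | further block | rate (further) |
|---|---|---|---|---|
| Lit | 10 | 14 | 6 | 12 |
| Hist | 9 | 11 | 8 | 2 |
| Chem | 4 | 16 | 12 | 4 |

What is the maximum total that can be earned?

Order all 6 blocks by rate: Chem/T1 16 > Lit/T1 14 > Lit/T2 12 > Hist/T1 11 > Chem/T2 4 > Hist/T2 2.
Fill Chem T1 block (4 at 16) ; 28 left.
Fill Lit T1 block (10 at 14) ; 18 left.
Lit T2 at 12: fill all 6 ; 12 left.
Hist/T1 (11): +9 ; 3 left.
Chem/T2: +3 of 12 at 4; pool empty.
Total = 16×4 + 14×10 + 12×6 + 11×9 + 4×3 = 387.

387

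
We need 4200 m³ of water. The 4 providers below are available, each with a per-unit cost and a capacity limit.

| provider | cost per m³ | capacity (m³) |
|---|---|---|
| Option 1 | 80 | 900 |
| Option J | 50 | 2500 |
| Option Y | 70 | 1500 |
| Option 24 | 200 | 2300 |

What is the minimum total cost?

Cheapest first:
Option J (50): use full 2500 → 1700 m³ to go.
Option Y (70): use full 1500 → 200 m³ to go.
Option 1 (80): take the remaining 200 → done.
Option 24: unused.
Cost = 2500×50 + 1500×70 + 200×80 = 246000.

246000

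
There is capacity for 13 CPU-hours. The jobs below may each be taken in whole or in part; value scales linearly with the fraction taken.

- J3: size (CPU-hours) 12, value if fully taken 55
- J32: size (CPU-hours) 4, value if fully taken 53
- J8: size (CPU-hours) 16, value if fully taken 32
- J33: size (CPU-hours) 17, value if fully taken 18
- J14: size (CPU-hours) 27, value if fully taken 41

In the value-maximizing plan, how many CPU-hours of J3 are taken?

9

Rank by value-to-size ratio: J32 53/4≈13.2, J3 55/12≈4.58, J8 32/16≈2, J14 41/27≈1.52, J33 18/17≈1.06.
Take all of J32 (4 CPU-hours, value 53) ; 9 CPU-hours left.
9 CPU-hours left: a 9/12 share of J3 gives 55×9/12 = 41.25.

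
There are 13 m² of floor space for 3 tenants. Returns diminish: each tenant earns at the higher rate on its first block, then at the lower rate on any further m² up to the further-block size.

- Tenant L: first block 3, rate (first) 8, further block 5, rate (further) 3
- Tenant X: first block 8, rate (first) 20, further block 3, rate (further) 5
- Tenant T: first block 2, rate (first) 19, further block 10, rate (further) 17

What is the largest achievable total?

249

Order all 6 blocks by rate: Tenant X/first 20 > Tenant T/first 19 > Tenant T/second 17 > Tenant L/first 8 > Tenant X/second 5 > Tenant L/second 3.
Fill Tenant X first block (8 at 20) — 5 left.
Fill Tenant T first block (2 at 19) — 3 left.
3 remain; put them into Tenant T second at 17.
Total = 20×8 + 19×2 + 17×3 = 249.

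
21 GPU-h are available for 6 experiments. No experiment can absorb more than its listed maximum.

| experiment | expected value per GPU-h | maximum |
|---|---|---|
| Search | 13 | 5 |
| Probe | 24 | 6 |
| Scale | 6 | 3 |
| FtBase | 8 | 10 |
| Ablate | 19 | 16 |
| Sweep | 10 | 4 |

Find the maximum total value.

Highest expected value per GPU-h first: Probe 24 > Ablate 19 > Search 13 > Sweep 10 > FtBase 8 > Scale 6.
Probe: +6 to 6 (cap) ; 15 left.
Only 15 left; Ablate takes them to reach 15.
Total = 24×6 + 19×15 = 429.

429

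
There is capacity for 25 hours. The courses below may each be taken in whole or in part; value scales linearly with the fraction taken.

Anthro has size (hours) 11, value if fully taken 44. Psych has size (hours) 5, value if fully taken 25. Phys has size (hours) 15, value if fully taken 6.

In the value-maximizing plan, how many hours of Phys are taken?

9

Sort by value density: Psych 25/5≈5, Anthro 44/11≈4, Phys 6/15≈0.4.
All 5 hours of Psych fit (value 25) — 20 remain.
Anthro: take in full, 11 hours for value 44 — 9 left.
9 hours left: a 9/15 share of Phys gives 6×9/15 = 3.6.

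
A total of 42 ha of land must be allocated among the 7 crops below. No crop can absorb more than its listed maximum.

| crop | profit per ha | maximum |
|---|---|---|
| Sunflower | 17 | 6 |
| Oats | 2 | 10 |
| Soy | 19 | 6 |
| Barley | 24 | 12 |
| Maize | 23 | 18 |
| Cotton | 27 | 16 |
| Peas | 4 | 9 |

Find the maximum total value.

Highest profit per ha first: Cotton 27 > Barley 24 > Maize 23 > Soy 19 > Sunflower 17 > Peas 4 > Oats 2.
Give Cotton 16 to hit its cap of 16 — 26 left.
Barley: +12 to 12 (cap) — 14 left.
Maize has room for 18 but only 14 remain, so it gets 14.
Total = 24×12 + 23×14 + 27×16 = 1042.

1042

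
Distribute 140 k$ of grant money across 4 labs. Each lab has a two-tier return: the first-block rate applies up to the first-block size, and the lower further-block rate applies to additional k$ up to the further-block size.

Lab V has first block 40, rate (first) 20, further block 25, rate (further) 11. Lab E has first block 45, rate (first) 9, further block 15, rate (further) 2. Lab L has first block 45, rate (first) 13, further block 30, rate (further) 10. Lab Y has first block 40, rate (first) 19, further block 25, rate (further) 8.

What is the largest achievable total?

2310

Rank every tier by rate: Lab V/tier1 20 > Lab Y/tier1 19 > Lab L/tier1 13 > Lab V/tier2 11 > Lab L/tier2 10 > Lab E/tier1 9 > Lab Y/tier2 8 > Lab E/tier2 2.
Fill Lab V tier1 block (40 at 20) ; 100 left.
Lab Y/tier1 (19): +40 ; 60 left.
Lab L/tier1 (13): +45 ; 15 left.
Lab V tier2 at 11: only 15 left, fill 15.
Total = 20×40 + 19×40 + 13×45 + 11×15 = 2310.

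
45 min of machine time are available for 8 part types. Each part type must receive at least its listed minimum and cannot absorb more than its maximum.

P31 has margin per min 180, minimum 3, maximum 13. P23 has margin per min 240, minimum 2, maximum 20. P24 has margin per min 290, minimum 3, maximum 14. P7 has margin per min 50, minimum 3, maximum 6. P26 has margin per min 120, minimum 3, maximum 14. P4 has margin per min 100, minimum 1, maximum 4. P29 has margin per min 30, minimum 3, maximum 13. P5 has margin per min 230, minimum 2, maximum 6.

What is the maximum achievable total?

Meeting every minimum uses 3+2+3+3+3+1+3+2 = 20 min, leaving 25.
Order the part types by margin per min: P24 290 > P23 240 > P5 230 > P31 180 > P26 120 > P4 100 > P7 50 > P29 30.
P24: +11 to 14 (cap) — 14 left.
Only 14 left; P23 takes them to reach 16.
Total = 180×3 + 240×16 + 290×14 + 50×3 + 120×3 + 100×1 + 30×3 + 230×2 = 9600.

9600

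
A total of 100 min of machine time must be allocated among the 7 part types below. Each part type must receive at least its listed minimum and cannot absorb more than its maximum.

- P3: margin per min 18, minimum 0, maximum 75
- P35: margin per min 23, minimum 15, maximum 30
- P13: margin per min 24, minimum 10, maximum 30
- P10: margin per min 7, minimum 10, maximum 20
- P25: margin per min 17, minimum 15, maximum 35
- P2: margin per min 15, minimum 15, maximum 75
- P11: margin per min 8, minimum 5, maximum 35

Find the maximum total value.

1885

Meeting every minimum uses 0+15+10+10+15+15+5 = 70 min, leaving 30.
Order the part types by margin per min: P13 24 > P35 23 > P3 18 > P25 17 > P2 15 > P11 8 > P10 7.
Give P13 20 more to hit its cap of 30 — 10 left.
P35: +10 (room for 15) → 25. Pool exhausted.
Total = 23×25 + 24×30 + 7×10 + 17×15 + 15×15 + 8×5 = 1885.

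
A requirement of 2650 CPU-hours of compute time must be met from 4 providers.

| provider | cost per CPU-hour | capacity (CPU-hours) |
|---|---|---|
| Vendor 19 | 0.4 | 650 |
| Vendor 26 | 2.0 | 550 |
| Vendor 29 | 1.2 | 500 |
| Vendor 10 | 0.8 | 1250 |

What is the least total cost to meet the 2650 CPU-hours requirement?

Cheapest first:
Vendor 19 (0.4): use full 650 ; 2000 CPU-hours to go.
Take 1250 from Vendor 10 at 0.8 ; need 750 more.
Vendor 29 (1.2): use full 500 ; 250 CPU-hours to go.
Take 250 from Vendor 26 at 2.0 to finish.
Cost = 650×0.4 + 1250×0.8 + 500×1.2 + 250×2.0 = 2360.

2360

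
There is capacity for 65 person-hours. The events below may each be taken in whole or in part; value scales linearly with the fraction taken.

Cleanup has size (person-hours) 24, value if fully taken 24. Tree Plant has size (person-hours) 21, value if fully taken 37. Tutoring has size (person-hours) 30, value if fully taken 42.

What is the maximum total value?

93

Best value per unit of size first: Tree Plant 37/21≈1.76, Tutoring 42/30≈1.4, Cleanup 24/24≈1.
Tree Plant: take in full, 21 person-hours for value 37 — 44 left.
All 30 person-hours of Tutoring fit (value 42) — 14 remain.
14 person-hours left: a 14/24 share of Cleanup gives 24×14/24 = 14.
Total value = 93.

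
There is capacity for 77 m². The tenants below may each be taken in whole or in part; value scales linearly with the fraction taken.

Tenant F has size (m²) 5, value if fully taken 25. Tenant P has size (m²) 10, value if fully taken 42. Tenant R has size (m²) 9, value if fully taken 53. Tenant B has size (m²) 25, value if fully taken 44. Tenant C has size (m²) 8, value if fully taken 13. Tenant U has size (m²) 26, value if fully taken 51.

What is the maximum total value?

218.25

Best value per unit of size first: Tenant R 53/9≈5.89, Tenant F 25/5≈5, Tenant P 42/10≈4.2, Tenant U 51/26≈1.96, Tenant B 44/25≈1.76, Tenant C 13/8≈1.62.
Take all of Tenant R (9 m², value 53) → 68 m² left.
Tenant F: take in full, 5 m² for value 25 → 63 left.
All 10 m² of Tenant P fit (value 42) → 53 remain.
All 26 m² of Tenant U fit (value 51) → 27 remain.
All 25 m² of Tenant B fit (value 44) → 2 remain.
Only 2 m² remain; take 2/8 of Tenant C for value 13×2/8 = 3.25.
Total value = 218.25.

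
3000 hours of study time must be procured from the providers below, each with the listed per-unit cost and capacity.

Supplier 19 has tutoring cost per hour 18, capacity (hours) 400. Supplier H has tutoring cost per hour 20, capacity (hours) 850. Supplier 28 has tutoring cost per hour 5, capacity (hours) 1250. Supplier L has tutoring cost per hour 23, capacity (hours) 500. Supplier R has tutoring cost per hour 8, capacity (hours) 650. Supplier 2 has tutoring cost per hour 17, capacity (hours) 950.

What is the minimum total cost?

Fill from the cheapest provider first.
Take 1250 from Supplier 28 at 5 — need 1750 more.
Supplier R at 8: take all 650 hours — 1100 still needed.
Supplier 2 (17): use full 950 — 150 hours to go.
Take 150 from Supplier 19 at 18 to finish.
Supplier H, Supplier L: unused.
Cost = 1250×5 + 650×8 + 950×17 + 150×18 = 30300.

30300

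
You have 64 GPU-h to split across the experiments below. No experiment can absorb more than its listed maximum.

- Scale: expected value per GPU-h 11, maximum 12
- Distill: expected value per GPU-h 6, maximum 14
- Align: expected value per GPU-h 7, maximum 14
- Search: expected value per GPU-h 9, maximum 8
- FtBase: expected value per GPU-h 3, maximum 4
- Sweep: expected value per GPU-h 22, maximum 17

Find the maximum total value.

Rank by expected value per GPU-h: Sweep 22 > Scale 11 > Search 9 > Align 7 > Distill 6 > FtBase 3.
Sweep takes 17 to reach its cap of 17 — 47 left.
Scale: +12 to 12 (cap) — 35 left.
Search takes 8 to reach its cap of 8 — 27 left.
Align takes 14 to reach its cap of 14 — 13 left.
Distill: +13 (room for 14) → 13. Pool exhausted.
Total = 11×12 + 6×13 + 7×14 + 9×8 + 22×17 = 754.

754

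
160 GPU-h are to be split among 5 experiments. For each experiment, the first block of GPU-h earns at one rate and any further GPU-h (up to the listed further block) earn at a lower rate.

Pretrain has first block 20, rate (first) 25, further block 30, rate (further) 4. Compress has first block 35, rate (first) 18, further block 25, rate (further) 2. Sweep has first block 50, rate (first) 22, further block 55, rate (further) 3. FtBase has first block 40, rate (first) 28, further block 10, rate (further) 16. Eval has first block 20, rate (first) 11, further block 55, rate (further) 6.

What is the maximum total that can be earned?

Treat each block as its own option and order by rate: FtBase/first 28 > Pretrain/first 25 > Sweep/first 22 > Compress/first 18 > FtBase/second 16 > Eval/first 11 > Eval/second 6 > Pretrain/second 4 > Sweep/second 3 > Compress/second 2.
FtBase/first (28): +40 — 120 left.
Pretrain/first (25): +20 — 100 left.
Fill Sweep first block (50 at 22) — 50 left.
Fill Compress first block (35 at 18) — 15 left.
Fill FtBase second block (10 at 16) — 5 left.
Eval/first: +5 of 20 at 11; pool empty.
Total = 28×40 + 25×20 + 22×50 + 18×35 + 16×10 + 11×5 = 3565.

3565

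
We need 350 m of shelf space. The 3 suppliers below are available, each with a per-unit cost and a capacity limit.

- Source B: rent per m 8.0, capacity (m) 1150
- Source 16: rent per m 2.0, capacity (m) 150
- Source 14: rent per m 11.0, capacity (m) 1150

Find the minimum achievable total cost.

1900

Fill from the cheapest supplier first.
Take 150 from Source 16 at 2.0 — need 200 more.
Source B (8.0): take the remaining 200 — done.
Source 14: unused.
Cost = 150×2.0 + 200×8.0 = 1900.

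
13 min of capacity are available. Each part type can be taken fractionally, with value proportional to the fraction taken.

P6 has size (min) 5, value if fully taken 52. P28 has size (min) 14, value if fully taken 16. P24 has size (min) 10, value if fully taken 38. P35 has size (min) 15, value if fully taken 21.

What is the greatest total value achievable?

Rank by value-to-size ratio: P6 52/5≈10.4, P24 38/10≈3.8, P35 21/15≈1.4, P28 16/14≈1.14.
Take all of P6 (5 min, value 52) → 8 min left.
Only 8 min remain; take 8/10 of P24 for value 38×8/10 = 30.4.
Total value = 82.4.

82.4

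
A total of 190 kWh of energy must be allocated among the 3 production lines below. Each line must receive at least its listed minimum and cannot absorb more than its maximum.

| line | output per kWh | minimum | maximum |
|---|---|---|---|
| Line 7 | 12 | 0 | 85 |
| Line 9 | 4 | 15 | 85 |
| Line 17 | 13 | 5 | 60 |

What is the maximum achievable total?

Meeting every minimum uses 0+15+5 = 20 kWh, leaving 170.
Order the production lines by output per kWh: Line 17 13 > Line 7 12 > Line 9 4.
Line 17: +55 to 60 (cap) — 115 left.
Give Line 7 85 more to hit its cap of 85 — 30 left.
Only 30 left; Line 9 takes them to reach 45.
Total = 12×85 + 4×45 + 13×60 = 1980.

1980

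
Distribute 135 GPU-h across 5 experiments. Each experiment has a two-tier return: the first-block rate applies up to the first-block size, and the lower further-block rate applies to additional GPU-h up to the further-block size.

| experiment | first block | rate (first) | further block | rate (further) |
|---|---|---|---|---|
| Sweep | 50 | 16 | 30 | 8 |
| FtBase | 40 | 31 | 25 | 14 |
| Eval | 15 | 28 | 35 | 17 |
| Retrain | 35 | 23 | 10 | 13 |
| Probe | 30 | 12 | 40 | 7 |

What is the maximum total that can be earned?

Order all 10 blocks by rate: FtBase/tier1 31 > Eval/tier1 28 > Retrain/tier1 23 > Eval/tier2 17 > Sweep/tier1 16 > FtBase/tier2 14 > Retrain/tier2 13 > Probe/tier1 12 > Sweep/tier2 8 > Probe/tier2 7.
Fill FtBase tier1 block (40 at 31) ; 95 left.
Fill Eval tier1 block (15 at 28) ; 80 left.
Retrain tier1 at 23: fill all 35 ; 45 left.
Fill Eval tier2 block (35 at 17) ; 10 left.
Sweep/tier1: +10 of 50 at 16; pool empty.
Total = 31×40 + 28×15 + 23×35 + 17×35 + 16×10 = 3220.

3220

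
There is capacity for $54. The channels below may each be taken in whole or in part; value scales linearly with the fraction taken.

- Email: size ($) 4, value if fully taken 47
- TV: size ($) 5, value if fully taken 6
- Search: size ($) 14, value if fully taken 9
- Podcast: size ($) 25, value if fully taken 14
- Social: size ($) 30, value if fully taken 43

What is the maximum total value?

105.56

Rank by value-to-size ratio: Email 47/4≈11.8, Social 43/30≈1.43, TV 6/5≈1.2, Search 9/14≈0.643, Podcast 14/25≈0.56.
All 4 $ of Email fit (value 47) — 50 remain.
Social: take in full, 30 $ for value 43 — 20 left.
TV: take in full, 5 $ for value 6 — 15 left.
All 14 $ of Search fit (value 9) — 1 remain.
Only 1 $ remain; take 1/25 of Podcast for value 14×1/25 = 0.56.
Total value = 105.56.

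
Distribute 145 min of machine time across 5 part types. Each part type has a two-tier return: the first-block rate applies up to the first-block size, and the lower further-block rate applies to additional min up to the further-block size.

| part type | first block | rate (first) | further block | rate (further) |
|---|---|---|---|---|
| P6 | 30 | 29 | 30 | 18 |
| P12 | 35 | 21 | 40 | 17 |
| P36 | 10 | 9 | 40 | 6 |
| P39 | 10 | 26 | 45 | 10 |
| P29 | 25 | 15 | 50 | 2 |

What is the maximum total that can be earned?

Rank every tier by rate: P6/T1 29 > P39/T1 26 > P12/T1 21 > P6/T2 18 > P12/T2 17 > P29/T1 15 > P39/T2 10 > P36/T1 9 > P36/T2 6 > P29/T2 2.
P6 T1 at 29: fill all 30 → 115 left.
P39/T1 (26): +10 → 105 left.
P12/T1 (21): +35 → 70 left.
P6 T2 at 18: fill all 30 → 40 left.
Fill P12 T2 block (40 at 17) → 0 left.
Total = 29×30 + 26×10 + 21×35 + 18×30 + 17×40 = 3085.

3085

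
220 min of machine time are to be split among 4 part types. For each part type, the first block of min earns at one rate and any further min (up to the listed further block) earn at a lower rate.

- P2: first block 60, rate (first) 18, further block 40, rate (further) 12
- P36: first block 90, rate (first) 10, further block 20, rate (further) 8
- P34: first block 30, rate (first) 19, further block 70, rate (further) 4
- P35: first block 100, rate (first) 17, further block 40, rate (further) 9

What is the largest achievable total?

Order all 8 blocks by rate: P34/T1 19 > P2/T1 18 > P35/T1 17 > P2/T2 12 > P36/T1 10 > P35/T2 9 > P36/T2 8 > P34/T2 4.
P34/T1 (19): +30 → 190 left.
P2 T1 at 18: fill all 60 → 130 left.
Fill P35 T1 block (100 at 17) → 30 left.
P2 T2 at 12: only 30 left, fill 30.
Total = 19×30 + 18×60 + 17×100 + 12×30 = 3710.

3710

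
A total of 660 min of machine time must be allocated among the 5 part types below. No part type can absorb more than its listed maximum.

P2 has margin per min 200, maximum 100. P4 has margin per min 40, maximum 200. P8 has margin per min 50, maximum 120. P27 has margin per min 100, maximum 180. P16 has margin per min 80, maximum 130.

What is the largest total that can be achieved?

Rank by margin per min: P2 200 > P27 100 > P16 80 > P8 50 > P4 40.
P2: +100 to 100 (cap) → 560 left.
P27 takes 180 to reach its cap of 180 → 380 left.
P16: +130 to 130 (cap) → 250 left.
P8 takes 120 to reach its cap of 120 → 130 left.
Only 130 left; P4 takes them to reach 130.
Total = 200×100 + 40×130 + 50×120 + 100×180 + 80×130 = 59600.

59600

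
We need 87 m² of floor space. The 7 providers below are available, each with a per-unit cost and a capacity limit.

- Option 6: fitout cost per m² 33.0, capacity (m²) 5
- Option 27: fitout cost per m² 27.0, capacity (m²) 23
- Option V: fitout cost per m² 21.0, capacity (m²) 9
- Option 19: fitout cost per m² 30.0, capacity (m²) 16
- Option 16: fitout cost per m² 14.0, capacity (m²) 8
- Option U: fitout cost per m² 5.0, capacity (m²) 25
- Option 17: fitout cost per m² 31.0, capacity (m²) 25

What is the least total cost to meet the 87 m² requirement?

Use providers in increasing cost order.
Take 25 from Option U at 5.0 ; need 62 more.
Option 16 at 14.0: take all 8 m² ; 54 still needed.
Option V (21.0): use full 9 ; 45 m² to go.
Take 23 from Option 27 at 27.0 ; need 22 more.
Option 19 (30.0): use full 16 ; 6 m² to go.
Take 6 from Option 17 at 31.0 to finish.
Option 6: unused.
Cost = 25×5.0 + 8×14.0 + 9×21.0 + 23×27.0 + 16×30.0 + 6×31.0 = 1713.

1713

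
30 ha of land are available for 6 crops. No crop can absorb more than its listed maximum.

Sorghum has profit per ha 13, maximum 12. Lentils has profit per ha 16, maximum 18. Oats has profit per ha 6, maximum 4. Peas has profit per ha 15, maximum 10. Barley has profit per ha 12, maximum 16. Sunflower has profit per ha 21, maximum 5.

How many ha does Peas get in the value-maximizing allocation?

7

Highest profit per ha first: Sunflower 21 > Lentils 16 > Peas 15 > Sorghum 13 > Barley 12 > Oats 6.
Give Sunflower 5 to hit its cap of 5 ; 25 left.
Lentils takes 18 to reach its cap of 18 ; 7 left.
Peas has room for 10 but only 7 remain, so it gets 7.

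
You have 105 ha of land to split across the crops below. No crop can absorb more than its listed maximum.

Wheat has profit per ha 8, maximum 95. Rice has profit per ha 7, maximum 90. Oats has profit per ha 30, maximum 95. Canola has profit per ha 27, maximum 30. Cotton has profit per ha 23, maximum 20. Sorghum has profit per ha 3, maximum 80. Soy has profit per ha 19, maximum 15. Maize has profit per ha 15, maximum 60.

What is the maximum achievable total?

Order the crops by profit per ha: Oats 30 > Canola 27 > Cotton 23 > Soy 19 > Maize 15 > Wheat 8 > Rice 7 > Sorghum 3.
Oats takes 95 to reach its cap of 95 → 10 left.
Canola has room for 30 but only 10 remain, so it gets 10.
Total = 30×95 + 27×10 = 3120.

3120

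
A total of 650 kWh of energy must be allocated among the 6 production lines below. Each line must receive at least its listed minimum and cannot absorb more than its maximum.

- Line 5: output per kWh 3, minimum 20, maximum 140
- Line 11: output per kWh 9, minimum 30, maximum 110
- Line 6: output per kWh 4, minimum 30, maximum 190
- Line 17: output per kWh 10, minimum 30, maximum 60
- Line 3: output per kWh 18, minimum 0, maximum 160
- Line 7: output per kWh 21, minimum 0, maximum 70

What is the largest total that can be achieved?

Meeting every minimum uses 20+30+30+30+0+0 = 110 kWh, leaving 540.
Rank by output per kWh: Line 7 21 > Line 3 18 > Line 17 10 > Line 11 9 > Line 6 4 > Line 5 3.
Line 7 takes 70 more to reach its cap of 70 — 470 left.
Line 3: +160 to 160 (cap) — 310 left.
Line 17 takes 30 more to reach its cap of 60 — 280 left.
Give Line 11 80 more to hit its cap of 110 — 200 left.
Give Line 6 160 more to hit its cap of 190 — 40 left.
Line 5: +40 (room for 120) → 60. Pool exhausted.
Total = 3×60 + 9×110 + 4×190 + 10×60 + 18×160 + 21×70 = 6880.

6880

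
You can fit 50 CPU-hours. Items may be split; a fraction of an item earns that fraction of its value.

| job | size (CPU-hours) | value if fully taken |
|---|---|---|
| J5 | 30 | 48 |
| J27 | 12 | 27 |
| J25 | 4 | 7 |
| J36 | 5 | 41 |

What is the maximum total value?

121.4

Rank by value-to-size ratio: J36 41/5≈8.2, J27 27/12≈2.25, J25 7/4≈1.75, J5 48/30≈1.6.
All 5 CPU-hours of J36 fit (value 41) — 45 remain.
Take all of J27 (12 CPU-hours, value 27) — 33 CPU-hours left.
J25: take in full, 4 CPU-hours for value 7 — 29 left.
Fill the last 29 CPU-hours with part of J5: 29/30 of it earns 46.4.
Total value = 121.4.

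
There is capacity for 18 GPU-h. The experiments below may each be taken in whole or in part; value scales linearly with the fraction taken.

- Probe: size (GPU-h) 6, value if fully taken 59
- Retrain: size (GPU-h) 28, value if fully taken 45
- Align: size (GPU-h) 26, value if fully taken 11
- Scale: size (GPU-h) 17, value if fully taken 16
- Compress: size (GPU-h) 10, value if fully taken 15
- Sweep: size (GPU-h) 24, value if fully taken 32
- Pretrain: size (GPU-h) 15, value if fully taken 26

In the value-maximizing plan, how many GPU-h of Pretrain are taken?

12

Sort by value density: Probe 59/6≈9.83, Pretrain 26/15≈1.73, Retrain 45/28≈1.61, Compress 15/10≈1.5, Sweep 32/24≈1.33, Scale 16/17≈0.941, Align 11/26≈0.423.
All 6 GPU-h of Probe fit (value 59) — 12 remain.
Fill the last 12 GPU-h with part of Pretrain: 12/15 of it earns 20.8.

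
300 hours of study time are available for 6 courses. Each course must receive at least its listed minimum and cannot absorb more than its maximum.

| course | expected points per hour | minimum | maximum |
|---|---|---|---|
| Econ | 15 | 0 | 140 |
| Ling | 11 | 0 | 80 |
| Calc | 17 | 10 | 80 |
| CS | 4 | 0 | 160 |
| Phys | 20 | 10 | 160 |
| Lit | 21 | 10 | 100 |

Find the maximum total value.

5980

Meeting every minimum uses 0+0+10+0+10+10 = 30 hours, leaving 270.
Rank by expected points per hour: Lit 21 > Phys 20 > Calc 17 > Econ 15 > Ling 11 > CS 4.
Lit: +90 to 100 (cap) → 180 left.
Give Phys 150 more to hit its cap of 160 → 30 left.
Calc has room for 70 more but only 30 remain, so it gets 40.
Total = 17×40 + 20×160 + 21×100 = 5980.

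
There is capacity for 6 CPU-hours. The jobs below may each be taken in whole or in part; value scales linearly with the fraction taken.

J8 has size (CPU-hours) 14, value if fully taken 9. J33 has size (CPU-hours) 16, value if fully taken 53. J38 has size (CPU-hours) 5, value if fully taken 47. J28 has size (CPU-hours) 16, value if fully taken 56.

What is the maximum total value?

50.5

Rank by value-to-size ratio: J38 47/5≈9.4, J28 56/16≈3.5, J33 53/16≈3.31, J8 9/14≈0.643.
J38: take in full, 5 CPU-hours for value 47 — 1 left.
Only 1 CPU-hours remain; take 1/16 of J28 for value 56×1/16 = 3.5.
Total value = 50.5.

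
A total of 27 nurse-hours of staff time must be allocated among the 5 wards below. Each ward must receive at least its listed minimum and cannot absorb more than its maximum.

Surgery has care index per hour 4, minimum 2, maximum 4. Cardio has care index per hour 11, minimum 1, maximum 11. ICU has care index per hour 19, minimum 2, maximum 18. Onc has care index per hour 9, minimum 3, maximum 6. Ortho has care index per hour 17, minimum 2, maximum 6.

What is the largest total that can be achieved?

Meeting every minimum uses 2+1+2+3+2 = 10 nurse-hours, leaving 17.
Order the wards by care index per hour: ICU 19 > Ortho 17 > Cardio 11 > Onc 9 > Surgery 4.
ICU takes 16 more to reach its cap of 18 → 1 left.
Ortho has room for 4 more but only 1 remain, so it gets 3.
Total = 4×2 + 11×1 + 19×18 + 9×3 + 17×3 = 439.

439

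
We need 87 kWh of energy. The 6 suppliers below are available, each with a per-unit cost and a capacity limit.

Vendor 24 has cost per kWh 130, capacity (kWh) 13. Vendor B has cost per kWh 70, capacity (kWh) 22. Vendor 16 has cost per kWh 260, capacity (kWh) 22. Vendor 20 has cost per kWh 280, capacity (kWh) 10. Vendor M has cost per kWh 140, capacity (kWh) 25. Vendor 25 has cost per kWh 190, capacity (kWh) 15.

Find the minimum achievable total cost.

12700

Fill from the cheapest supplier first.
Take 22 from Vendor B at 70 → need 65 more.
Take 13 from Vendor 24 at 130 → need 52 more.
Vendor M at 140: take all 25 kWh → 27 still needed.
Vendor 25 (190): use full 15 → 12 kWh to go.
Take 12 from Vendor 16 at 260 to finish.
Vendor 20: unused.
Cost = 22×70 + 13×130 + 25×140 + 15×190 + 12×260 = 12700.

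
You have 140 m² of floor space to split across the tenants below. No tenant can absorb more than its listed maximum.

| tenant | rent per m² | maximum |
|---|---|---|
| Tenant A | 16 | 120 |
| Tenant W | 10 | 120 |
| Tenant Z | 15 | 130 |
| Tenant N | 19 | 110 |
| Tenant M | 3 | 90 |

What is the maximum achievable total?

Rank by rent per m²: Tenant N 19 > Tenant A 16 > Tenant Z 15 > Tenant W 10 > Tenant M 3.
Give Tenant N 110 to hit its cap of 110 → 30 left.
Tenant A: +30 (room for 120) → 30. Pool exhausted.
Total = 16×30 + 19×110 = 2570.

2570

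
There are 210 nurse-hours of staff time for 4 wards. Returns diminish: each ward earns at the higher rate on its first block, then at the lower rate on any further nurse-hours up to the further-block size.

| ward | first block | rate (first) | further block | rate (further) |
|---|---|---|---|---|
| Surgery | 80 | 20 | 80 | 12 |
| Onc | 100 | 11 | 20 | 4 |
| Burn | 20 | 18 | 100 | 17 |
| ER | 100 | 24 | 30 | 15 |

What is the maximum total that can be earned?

Rank every tier by rate: ER/T1 24 > Surgery/T1 20 > Burn/T1 18 > Burn/T2 17 > ER/T2 15 > Surgery/T2 12 > Onc/T1 11 > Onc/T2 4.
ER T1 at 24: fill all 100 — 110 left.
Surgery T1 at 20: fill all 80 — 30 left.
Burn T1 at 18: fill all 20 — 10 left.
Burn/T2: +10 of 100 at 17; pool empty.
Total = 24×100 + 20×80 + 18×20 + 17×10 = 4530.

4530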